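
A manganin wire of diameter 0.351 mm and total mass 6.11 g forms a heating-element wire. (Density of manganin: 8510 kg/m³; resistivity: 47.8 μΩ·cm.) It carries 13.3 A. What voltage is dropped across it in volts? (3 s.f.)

488 V

ρ = 47.8 μΩ·cm = 4.78×10^-7 Ω·m
A = π(d/2)² = π(1.7550e-04 m)² = 9.6762e-08 m²
L = m/(density·A) = 0.00611/(8510×9.6762e-08) = 7.42 m
R = ρL/A = (4.78×10^-7)(7.42)/(9.6762e-08) = 36.65 Ω
V = IR = 13.3 × 36.65 = 488 V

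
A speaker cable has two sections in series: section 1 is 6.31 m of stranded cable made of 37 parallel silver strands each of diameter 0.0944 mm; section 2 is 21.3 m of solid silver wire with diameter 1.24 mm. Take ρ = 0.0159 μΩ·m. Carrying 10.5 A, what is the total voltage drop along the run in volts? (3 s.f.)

7.01 V

ρ = 0.0159 μΩ·m = 1.59×10^-8 Ω·m
Section 1: A_strand = π(4.7200e-05)² = 6.999e-09 m²; R₁ = ρL/(N·A_s) = (1.59×10^-8)(6.31)/(37×6.999e-09) = 0.3874 Ω
Section 2: A = π(d/2)² = π(6.2000e-04 m)² = 1.208e-06 m²
R₂ = (1.59×10^-8)(21.3)/(1.208e-06) = 0.2804 Ω
R = R₁ + R₂ = 0.6679 Ω
V = IR = 10.5 × 0.6679 = 7.01 V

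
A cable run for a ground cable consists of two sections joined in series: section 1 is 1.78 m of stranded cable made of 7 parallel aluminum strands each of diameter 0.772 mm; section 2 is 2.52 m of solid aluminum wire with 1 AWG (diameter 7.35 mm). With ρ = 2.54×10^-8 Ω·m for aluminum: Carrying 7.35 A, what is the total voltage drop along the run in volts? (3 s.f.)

0.113 V

Section 1: A_strand = π(3.8600e-04)² = 4.681e-07 m²; R₁ = ρL/(N·A_s) = (2.54×10^-8)(1.78)/(7×4.681e-07) = 0.0138 Ω
Section 2: A = π(7.35/2 mm)² = π(3.6750e-03 m)² = 4.243e-05 m²
R₂ = (2.54×10^-8)(2.52)/(4.243e-05) = 0.001509 Ω
R = R₁ + R₂ = 0.01531 Ω
V = IR = 7.35 × 0.01531 = 0.113 V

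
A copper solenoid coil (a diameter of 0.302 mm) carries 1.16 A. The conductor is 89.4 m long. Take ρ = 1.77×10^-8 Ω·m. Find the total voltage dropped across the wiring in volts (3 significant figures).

25.6 V

A = π(d/2)² = π(1.5100e-04 m)² = 7.163e-08 m²
R = ρL/A = (1.77×10^-8)(89.4)/(7.163e-08) = 22.09 Ω
V = IR = 1.16 × 22.09 = 25.6 V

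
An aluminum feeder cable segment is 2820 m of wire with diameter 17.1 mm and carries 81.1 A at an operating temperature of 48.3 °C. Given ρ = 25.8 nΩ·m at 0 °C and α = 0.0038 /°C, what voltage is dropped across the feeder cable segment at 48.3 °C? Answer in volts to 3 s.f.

30.4 V

ρ = 25.8 nΩ·m = 2.58×10^-8 Ω·m
A = π(d/2)² = π(8.5500e-03 m)² = 2.297e-04 m²
R₍0₎ = ρL/A = (2.58×10^-8)(2820)/(2.297e-04) = 0.3168 Ω
R₍48.3₎ = R₍0₎(1 + αΔT) = 0.3168 × (1 + 0.0038×48.3) = 0.3749 Ω
V = IR = 81.1 × 0.3749 = 30.4 V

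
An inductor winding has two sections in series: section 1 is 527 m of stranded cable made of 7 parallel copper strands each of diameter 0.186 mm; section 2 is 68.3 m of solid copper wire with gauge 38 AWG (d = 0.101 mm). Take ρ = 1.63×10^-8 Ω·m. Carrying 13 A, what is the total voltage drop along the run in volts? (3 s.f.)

2390 V

Section 1: A_strand = π(9.3000e-05)² = 2.717e-08 m²; R₁ = ρL/(N·A_s) = (1.63×10^-8)(527)/(7×2.717e-08) = 45.16 Ω
Section 2: A = π(0.101/2 mm)² = π(5.0500e-05 m)² = 8.012e-09 m²
R₂ = (1.63×10^-8)(68.3)/(8.012e-09) = 139 Ω
R = R₁ + R₂ = 184.1 Ω
V = IR = 13 × 184.1 = 2390 V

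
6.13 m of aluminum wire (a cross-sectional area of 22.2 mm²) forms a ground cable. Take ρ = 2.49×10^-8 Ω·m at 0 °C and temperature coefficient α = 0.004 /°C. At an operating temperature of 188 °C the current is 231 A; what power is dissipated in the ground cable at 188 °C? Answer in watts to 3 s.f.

643 W

A = 22.2 mm² = 2.220e-05 m²
R₍0₎ = ρL/A = (2.49×10^-8)(6.13)/(2.220e-05) = 0.006876 Ω
R₍188₎ = R₍0₎(1 + αΔT) = 0.006876 × (1 + 0.004×188) = 0.01205 Ω
P = I²R = (231)² × 0.01205 = 643 W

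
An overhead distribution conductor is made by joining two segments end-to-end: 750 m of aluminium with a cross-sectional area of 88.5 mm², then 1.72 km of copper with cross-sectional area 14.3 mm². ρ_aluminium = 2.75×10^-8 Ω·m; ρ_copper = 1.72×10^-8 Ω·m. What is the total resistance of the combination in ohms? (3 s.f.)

2.30 Ω

Segment 1: A = 88.5 mm² = 8.850e-05 m²
R₁ = ρL/A = (2.75×10^-8)(750)/(8.850e-05) = 0.2331 Ω
Segment 2: A = 14.3 mm² = 1.430e-05 m²
R₂ = (1.72×10^-8)(1720)/(1.430e-05) = 2.069 Ω
R = R₁ + R₂ = 2.30 Ω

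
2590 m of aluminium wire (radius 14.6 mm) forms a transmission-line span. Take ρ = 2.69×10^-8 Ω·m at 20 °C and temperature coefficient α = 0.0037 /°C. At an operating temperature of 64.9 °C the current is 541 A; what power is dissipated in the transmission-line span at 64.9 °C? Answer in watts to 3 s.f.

A = πr² = π(1.4600e-02 m)² = 6.697e-04 m²
R₍20₎ = ρL/A = (2.69×10^-8)(2590)/(6.697e-04) = 0.104 Ω
R₍64.9₎ = R₍20₎(1 + αΔT) = 0.104 × (1 + 0.0037×44.9) = 0.1213 Ω
P = I²R = (541)² × 0.1213 = 35500 W

35500 W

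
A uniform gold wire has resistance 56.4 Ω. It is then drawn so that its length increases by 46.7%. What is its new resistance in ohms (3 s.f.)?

121 Ω

k = 1 + 46.7/100 = 1.467; volume constant ⇒ A' = A/k, so R' = k²R.
R' = 2.152 × 56.4 = 121 Ω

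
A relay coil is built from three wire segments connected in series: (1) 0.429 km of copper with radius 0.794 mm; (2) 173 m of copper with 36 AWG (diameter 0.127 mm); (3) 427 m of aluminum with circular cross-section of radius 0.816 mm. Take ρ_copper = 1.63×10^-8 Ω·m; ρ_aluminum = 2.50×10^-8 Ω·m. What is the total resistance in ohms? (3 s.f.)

231 Ω

Seg 1: A = πr² = π(7.9400e-04 m)² = 1.981e-06 m²
R_1 = (1.63×10^-8)(429)/(1.981e-06) = 3.531 Ω
Seg 2: A = π(0.127/2 mm)² = π(6.3500e-05 m)² = 1.267e-08 m²
R_2 = (1.63×10^-8)(173)/(1.267e-08) = 222.6 Ω
Seg 3: A = πr² = π(8.1600e-04 m)² = 2.092e-06 m²
R_3 = (2.50×10^-8)(427)/(2.092e-06) = 5.103 Ω
R_total = R_1 + R_2 + R_3 = 231 Ω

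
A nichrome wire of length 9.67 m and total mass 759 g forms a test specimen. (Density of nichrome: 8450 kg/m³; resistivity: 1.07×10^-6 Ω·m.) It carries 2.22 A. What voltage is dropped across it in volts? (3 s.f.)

2.47 V

A = m/(density·L) = 0.759/(8450×9.67) = 9.2888e-06 m²
R = ρL/A = (1.07×10^-6)(9.67)/(9.2888e-06) = 1.114 Ω
V = IR = 2.22 × 1.114 = 2.47 V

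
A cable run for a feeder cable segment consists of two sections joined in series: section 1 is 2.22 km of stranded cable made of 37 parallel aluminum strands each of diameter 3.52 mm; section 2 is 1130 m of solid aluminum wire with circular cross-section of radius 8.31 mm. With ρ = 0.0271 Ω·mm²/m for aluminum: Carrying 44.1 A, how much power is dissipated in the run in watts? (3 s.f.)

ρ = 0.0271 Ω·mm²/m = 2.71×10^-8 Ω·m
Section 1: A_strand = π(1.7600e-03)² = 9.731e-06 m²; R₁ = ρL/(N·A_s) = (2.71×10^-8)(2220)/(37×9.731e-06) = 0.1671 Ω
Section 2: A = πr² = π(8.3100e-03 m)² = 2.169e-04 m²
R₂ = (2.71×10^-8)(1130)/(2.169e-04) = 0.1412 Ω
R = R₁ + R₂ = 0.3082 Ω
P = I²R = (44.1)² × 0.3082 = 599 W

599 W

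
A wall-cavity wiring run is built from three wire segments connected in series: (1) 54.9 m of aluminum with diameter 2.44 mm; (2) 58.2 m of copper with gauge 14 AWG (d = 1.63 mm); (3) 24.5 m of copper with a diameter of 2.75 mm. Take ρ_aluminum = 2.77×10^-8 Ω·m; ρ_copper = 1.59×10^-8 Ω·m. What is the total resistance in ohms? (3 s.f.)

0.834 Ω

Seg 1: A = π(d/2)² = π(1.2200e-03 m)² = 4.676e-06 m²
R_1 = (2.77×10^-8)(54.9)/(4.676e-06) = 0.3252 Ω
Seg 2: A = π(1.63/2 mm)² = π(8.1500e-04 m)² = 2.087e-06 m²
R_2 = (1.59×10^-8)(58.2)/(2.087e-06) = 0.4435 Ω
Seg 3: A = π(d/2)² = π(1.3750e-03 m)² = 5.940e-06 m²
R_3 = (1.59×10^-8)(24.5)/(5.940e-06) = 0.06559 Ω
R_total = R_1 + R_2 + R_3 = 0.834 Ω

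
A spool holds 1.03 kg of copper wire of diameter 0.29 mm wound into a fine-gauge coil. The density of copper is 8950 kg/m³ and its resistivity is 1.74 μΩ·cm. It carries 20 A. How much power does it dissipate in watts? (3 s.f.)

1.84×10^5 W

ρ = 1.74 μΩ·cm = 1.74×10^-8 Ω·m
A = π(d/2)² = π(1.4500e-04 m)² = 6.6052e-08 m²
L = m/(density·A) = 1.03/(8950×6.6052e-08) = 1742 m
R = ρL/A = (1.74×10^-8)(1742)/(6.6052e-08) = 459 Ω
P = I²R = (20)² × 459 = 1.84×10^5 W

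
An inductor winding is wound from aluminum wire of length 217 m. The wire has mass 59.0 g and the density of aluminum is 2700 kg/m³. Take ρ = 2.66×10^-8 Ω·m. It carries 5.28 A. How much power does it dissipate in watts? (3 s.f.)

A = m/(density·L) = 0.059/(2700×217) = 1.0070e-07 m²
R = ρL/A = (2.66×10^-8)(217)/(1.0070e-07) = 57.32 Ω
P = I²R = (5.28)² × 57.32 = 1600 W

1600 W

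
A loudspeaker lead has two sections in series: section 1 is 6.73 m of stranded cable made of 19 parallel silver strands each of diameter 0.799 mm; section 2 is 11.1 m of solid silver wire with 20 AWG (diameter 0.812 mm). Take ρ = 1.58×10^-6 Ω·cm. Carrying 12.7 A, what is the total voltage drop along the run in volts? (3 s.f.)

4.44 V

ρ = 1.58×10^-6 Ω·cm = 1.58×10^-8 Ω·m
Section 1: A_strand = π(3.9950e-04)² = 5.014e-07 m²; R₁ = ρL/(N·A_s) = (1.58×10^-8)(6.73)/(19×5.014e-07) = 0.01116 Ω
Section 2: A = π(0.812/2 mm)² = π(4.0600e-04 m)² = 5.178e-07 m²
R₂ = (1.58×10^-8)(11.1)/(5.178e-07) = 0.3387 Ω
R = R₁ + R₂ = 0.3498 Ω
V = IR = 12.7 × 0.3498 = 4.44 V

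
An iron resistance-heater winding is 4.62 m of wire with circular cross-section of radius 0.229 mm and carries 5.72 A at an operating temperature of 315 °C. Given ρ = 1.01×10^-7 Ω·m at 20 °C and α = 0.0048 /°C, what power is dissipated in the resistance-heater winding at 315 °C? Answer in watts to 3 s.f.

224 W

A = πr² = π(2.2900e-04 m)² = 1.647e-07 m²
R₍20₎ = ρL/A = (1.01×10^-7)(4.62)/(1.647e-07) = 2.832 Ω
R₍315₎ = R₍20₎(1 + αΔT) = 2.832 × (1 + 0.0048×295) = 6.843 Ω
P = I²R = (5.72)² × 6.843 = 224 W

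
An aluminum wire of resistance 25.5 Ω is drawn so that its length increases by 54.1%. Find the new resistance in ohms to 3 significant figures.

k = 1 + 54.1/100 = 1.541; volume constant ⇒ A' = A/k, so R' = k²R.
R' = 2.375 × 25.5 = 60.6 Ω

60.6 Ω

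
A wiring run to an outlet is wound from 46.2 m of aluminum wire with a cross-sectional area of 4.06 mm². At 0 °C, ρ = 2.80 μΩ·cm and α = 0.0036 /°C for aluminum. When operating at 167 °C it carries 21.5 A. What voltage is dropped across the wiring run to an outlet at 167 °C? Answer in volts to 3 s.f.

11.0 V

ρ = 2.80 μΩ·cm = 2.80×10^-8 Ω·m
A = 4.06 mm² = 4.060e-06 m²
R₍0₎ = ρL/A = (2.80×10^-8)(46.2)/(4.060e-06) = 0.3186 Ω
R₍167₎ = R₍0₎(1 + αΔT) = 0.3186 × (1 + 0.0036×167) = 0.5102 Ω
V = IR = 21.5 × 0.5102 = 11.0 V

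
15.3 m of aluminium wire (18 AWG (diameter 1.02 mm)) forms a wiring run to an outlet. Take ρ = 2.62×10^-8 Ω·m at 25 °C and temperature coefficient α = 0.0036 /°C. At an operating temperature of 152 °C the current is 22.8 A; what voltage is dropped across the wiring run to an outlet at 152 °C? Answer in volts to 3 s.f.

16.3 V

A = π(1.02/2 mm)² = π(5.1000e-04 m)² = 8.171e-07 m²
R₍25₎ = ρL/A = (2.62×10^-8)(15.3)/(8.171e-07) = 0.4906 Ω
R₍152₎ = R₍25₎(1 + αΔT) = 0.4906 × (1 + 0.0036×127) = 0.7149 Ω
V = IR = 22.8 × 0.7149 = 16.3 V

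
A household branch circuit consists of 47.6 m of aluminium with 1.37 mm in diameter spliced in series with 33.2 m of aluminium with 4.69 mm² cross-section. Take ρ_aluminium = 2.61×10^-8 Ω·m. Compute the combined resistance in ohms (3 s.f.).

1.03 Ω

Segment 1: A = π(d/2)² = π(6.8500e-04 m)² = 1.474e-06 m²
R₁ = ρL/A = (2.61×10^-8)(47.6)/(1.474e-06) = 0.8428 Ω
Segment 2: A = 4.69 mm² = 4.690e-06 m²
R₂ = (2.61×10^-8)(33.2)/(4.690e-06) = 0.1848 Ω
R = R₁ + R₂ = 1.03 Ω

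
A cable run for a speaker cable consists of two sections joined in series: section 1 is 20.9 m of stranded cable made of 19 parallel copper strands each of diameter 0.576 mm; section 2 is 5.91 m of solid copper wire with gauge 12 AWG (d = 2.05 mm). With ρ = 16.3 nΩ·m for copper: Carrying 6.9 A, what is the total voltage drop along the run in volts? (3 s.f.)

ρ = 16.3 nΩ·m = 1.63×10^-8 Ω·m
Section 1: A_strand = π(2.8800e-04)² = 2.606e-07 m²; R₁ = ρL/(N·A_s) = (1.63×10^-8)(20.9)/(19×2.606e-07) = 0.06881 Ω
Section 2: A = π(2.05/2 mm)² = π(1.0250e-03 m)² = 3.301e-06 m²
R₂ = (1.63×10^-8)(5.91)/(3.301e-06) = 0.02919 Ω
R = R₁ + R₂ = 0.098 Ω
V = IR = 6.9 × 0.098 = 0.676 V

0.676 V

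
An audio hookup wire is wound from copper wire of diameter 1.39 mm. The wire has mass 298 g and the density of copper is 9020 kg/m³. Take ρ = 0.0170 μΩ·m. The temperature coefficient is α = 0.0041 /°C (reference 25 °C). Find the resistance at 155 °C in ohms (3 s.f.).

0.374 Ω

ρ = 0.0170 μΩ·m = 1.70×10^-8 Ω·m
A = π(d/2)² = π(6.9500e-04 m)² = 1.5175e-06 m²
L = m/(density·A) = 0.298/(9020×1.5175e-06) = 21.77 m
R = ρL/A = (1.70×10^-8)(21.77)/(1.5175e-06) = 0.2439 Ω
R(155 °C) = 0.2439 × (1 + 0.0041×130) = 0.374 Ω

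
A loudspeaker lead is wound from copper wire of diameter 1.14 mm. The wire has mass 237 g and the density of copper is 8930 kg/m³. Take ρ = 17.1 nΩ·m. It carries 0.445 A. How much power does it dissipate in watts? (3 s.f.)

0.0863 W

ρ = 17.1 nΩ·m = 1.71×10^-8 Ω·m
A = π(d/2)² = π(5.7000e-04 m)² = 1.0207e-06 m²
L = m/(density·A) = 0.237/(8930×1.0207e-06) = 26 m
R = ρL/A = (1.71×10^-8)(26)/(1.0207e-06) = 0.4356 Ω
P = I²R = (0.445)² × 0.4356 = 0.0863 W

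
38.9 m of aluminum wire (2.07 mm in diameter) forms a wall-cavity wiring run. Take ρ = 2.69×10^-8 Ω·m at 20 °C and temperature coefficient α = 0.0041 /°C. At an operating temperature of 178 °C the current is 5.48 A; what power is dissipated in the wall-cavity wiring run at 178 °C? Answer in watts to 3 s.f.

15.4 W

A = π(d/2)² = π(1.0350e-03 m)² = 3.365e-06 m²
R₍20₎ = ρL/A = (2.69×10^-8)(38.9)/(3.365e-06) = 0.3109 Ω
R₍178₎ = R₍20₎(1 + αΔT) = 0.3109 × (1 + 0.0041×158) = 0.5124 Ω
P = I²R = (5.48)² × 0.5124 = 15.4 W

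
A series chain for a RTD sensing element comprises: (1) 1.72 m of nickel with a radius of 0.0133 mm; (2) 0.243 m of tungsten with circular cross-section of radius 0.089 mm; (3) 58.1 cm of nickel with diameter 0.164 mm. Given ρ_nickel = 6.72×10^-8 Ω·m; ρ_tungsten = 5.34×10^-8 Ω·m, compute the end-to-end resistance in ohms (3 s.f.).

Seg 1: A = πr² = π(1.3300e-05 m)² = 5.557e-10 m²
R_1 = (6.72×10^-8)(1.72)/(5.557e-10) = 208 Ω
Seg 2: A = πr² = π(8.9000e-05 m)² = 2.488e-08 m²
R_2 = (5.34×10^-8)(0.243)/(2.488e-08) = 0.5215 Ω
Seg 3: A = π(d/2)² = π(8.2000e-05 m)² = 2.112e-08 m²
R_3 = (6.72×10^-8)(0.581)/(2.112e-08) = 1.848 Ω
R_total = R_1 + R_2 + R_3 = 210 Ω

210 Ω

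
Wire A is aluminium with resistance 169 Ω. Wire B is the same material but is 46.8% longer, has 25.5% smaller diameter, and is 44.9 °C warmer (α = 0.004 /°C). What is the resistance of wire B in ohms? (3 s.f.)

R ∝ ρL/d² with ρ ∝ (1+αΔT), so R_B/R_A = (1 + 46.8/100) × (1 − 25.5/100)⁻² × (1 + 0.004×44.9)
= 1.468 × 1.802 × 1.18 = 3.12
R_B = 3.12 × 169 = 527 Ω

527 Ω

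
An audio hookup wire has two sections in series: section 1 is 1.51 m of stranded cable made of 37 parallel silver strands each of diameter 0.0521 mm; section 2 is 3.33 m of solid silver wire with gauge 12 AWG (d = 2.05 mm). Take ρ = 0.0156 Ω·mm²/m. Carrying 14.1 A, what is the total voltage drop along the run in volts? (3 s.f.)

4.43 V

ρ = 0.0156 Ω·mm²/m = 1.56×10^-8 Ω·m
Section 1: A_strand = π(2.6050e-05)² = 2.132e-09 m²; R₁ = ρL/(N·A_s) = (1.56×10^-8)(1.51)/(37×2.132e-09) = 0.2986 Ω
Section 2: A = π(2.05/2 mm)² = π(1.0250e-03 m)² = 3.301e-06 m²
R₂ = (1.56×10^-8)(3.33)/(3.301e-06) = 0.01574 Ω
R = R₁ + R₂ = 0.3144 Ω
V = IR = 14.1 × 0.3144 = 4.43 V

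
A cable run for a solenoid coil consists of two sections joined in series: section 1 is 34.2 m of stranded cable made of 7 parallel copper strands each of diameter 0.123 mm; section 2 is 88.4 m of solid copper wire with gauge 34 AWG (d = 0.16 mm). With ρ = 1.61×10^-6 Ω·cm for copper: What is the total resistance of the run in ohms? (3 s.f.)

77.4 Ω

ρ = 1.61×10^-6 Ω·cm = 1.61×10^-8 Ω·m
Section 1: A_strand = π(6.1500e-05)² = 1.188e-08 m²; R₁ = ρL/(N·A_s) = (1.61×10^-8)(34.2)/(7×1.188e-08) = 6.62 Ω
Section 2: A = π(0.16/2 mm)² = π(8.0000e-05 m)² = 2.011e-08 m²
R₂ = (1.61×10^-8)(88.4)/(2.011e-08) = 70.79 Ω
R = R₁ + R₂ = 77.4 Ω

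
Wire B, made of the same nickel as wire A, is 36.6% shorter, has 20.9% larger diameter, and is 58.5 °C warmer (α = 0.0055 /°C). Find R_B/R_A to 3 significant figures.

R ∝ ρL/d² with ρ ∝ (1+αΔT), so R_B/R_A = (1 − 36.6/100) × (1 + 20.9/100)⁻² × (1 + 0.0055×58.5)
= 0.634 × 0.6841 × 1.322 = 0.573

0.573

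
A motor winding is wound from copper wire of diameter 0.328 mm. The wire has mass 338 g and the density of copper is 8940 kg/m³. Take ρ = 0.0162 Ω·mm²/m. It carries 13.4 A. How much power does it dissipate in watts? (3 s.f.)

ρ = 0.0162 Ω·mm²/m = 1.62×10^-8 Ω·m
A = π(d/2)² = π(1.6400e-04 m)² = 8.4496e-08 m²
L = m/(density·A) = 0.338/(8940×8.4496e-08) = 447.4 m
R = ρL/A = (1.62×10^-8)(447.4)/(8.4496e-08) = 85.79 Ω
P = I²R = (13.4)² × 85.79 = 15400 W

15400 W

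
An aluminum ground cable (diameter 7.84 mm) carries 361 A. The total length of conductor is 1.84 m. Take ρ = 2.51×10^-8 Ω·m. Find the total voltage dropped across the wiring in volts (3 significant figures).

A = π(d/2)² = π(3.9200e-03 m)² = 4.827e-05 m²
R = ρL/A = (2.51×10^-8)(1.84)/(4.827e-05) = 9.567×10^-4 Ω
V = IR = 361 × 9.567×10^-4 = 0.345 V

0.345 V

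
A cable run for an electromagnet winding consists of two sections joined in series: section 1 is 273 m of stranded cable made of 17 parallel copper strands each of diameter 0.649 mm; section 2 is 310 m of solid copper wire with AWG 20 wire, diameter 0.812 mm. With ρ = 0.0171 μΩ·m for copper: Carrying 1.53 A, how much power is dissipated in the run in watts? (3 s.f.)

ρ = 0.0171 μΩ·m = 1.71×10^-8 Ω·m
Section 1: A_strand = π(3.2450e-04)² = 3.308e-07 m²; R₁ = ρL/(N·A_s) = (1.71×10^-8)(273)/(17×3.308e-07) = 0.8301 Ω
Section 2: A = π(0.812/2 mm)² = π(4.0600e-04 m)² = 5.178e-07 m²
R₂ = (1.71×10^-8)(310)/(5.178e-07) = 10.24 Ω
R = R₁ + R₂ = 11.07 Ω
P = I²R = (1.53)² × 11.07 = 25.9 W

25.9 W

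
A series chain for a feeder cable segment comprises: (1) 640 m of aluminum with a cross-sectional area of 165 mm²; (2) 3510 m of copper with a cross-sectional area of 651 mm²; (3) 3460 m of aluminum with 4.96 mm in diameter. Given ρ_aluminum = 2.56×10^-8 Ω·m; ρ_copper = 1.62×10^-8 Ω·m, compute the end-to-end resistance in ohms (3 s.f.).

Seg 1: A = 165 mm² = 1.650e-04 m²
R_1 = (2.56×10^-8)(640)/(1.650e-04) = 0.0993 Ω
Seg 2: A = 651 mm² = 6.510e-04 m²
R_2 = (1.62×10^-8)(3510)/(6.510e-04) = 0.08735 Ω
Seg 3: A = π(d/2)² = π(2.4800e-03 m)² = 1.932e-05 m²
R_3 = (2.56×10^-8)(3460)/(1.932e-05) = 4.584 Ω
R_total = R_1 + R_2 + R_3 = 4.77 Ω

4.77 Ω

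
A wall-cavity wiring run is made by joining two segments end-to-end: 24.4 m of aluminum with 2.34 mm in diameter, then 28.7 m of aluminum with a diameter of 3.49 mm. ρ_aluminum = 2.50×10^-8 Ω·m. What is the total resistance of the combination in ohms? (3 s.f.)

0.217 Ω

Segment 1: A = π(d/2)² = π(1.1700e-03 m)² = 4.301e-06 m²
R₁ = ρL/A = (2.50×10^-8)(24.4)/(4.301e-06) = 0.1418 Ω
Segment 2: A = π(d/2)² = π(1.7450e-03 m)² = 9.566e-06 m²
R₂ = (2.50×10^-8)(28.7)/(9.566e-06) = 0.075 Ω
R = R₁ + R₂ = 0.217 Ω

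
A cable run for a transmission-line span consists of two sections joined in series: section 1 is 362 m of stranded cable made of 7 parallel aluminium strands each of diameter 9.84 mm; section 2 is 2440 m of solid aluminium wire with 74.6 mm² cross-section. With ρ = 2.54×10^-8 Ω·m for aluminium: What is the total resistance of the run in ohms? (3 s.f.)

0.848 Ω

Section 1: A_strand = π(4.9200e-03)² = 7.605e-05 m²; R₁ = ρL/(N·A_s) = (2.54×10^-8)(362)/(7×7.605e-05) = 0.01727 Ω
Section 2: A = 74.6 mm² = 7.460e-05 m²
R₂ = (2.54×10^-8)(2440)/(7.460e-05) = 0.8308 Ω
R = R₁ + R₂ = 0.848 Ω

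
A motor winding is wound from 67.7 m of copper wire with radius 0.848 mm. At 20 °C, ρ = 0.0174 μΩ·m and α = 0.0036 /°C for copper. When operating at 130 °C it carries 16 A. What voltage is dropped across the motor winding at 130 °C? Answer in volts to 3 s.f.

ρ = 0.0174 μΩ·m = 1.74×10^-8 Ω·m
A = πr² = π(8.4800e-04 m)² = 2.259e-06 m²
R₍20₎ = ρL/A = (1.74×10^-8)(67.7)/(2.259e-06) = 0.5214 Ω
R₍130₎ = R₍20₎(1 + αΔT) = 0.5214 × (1 + 0.0036×110) = 0.7279 Ω
V = IR = 16 × 0.7279 = 11.6 V

11.6 V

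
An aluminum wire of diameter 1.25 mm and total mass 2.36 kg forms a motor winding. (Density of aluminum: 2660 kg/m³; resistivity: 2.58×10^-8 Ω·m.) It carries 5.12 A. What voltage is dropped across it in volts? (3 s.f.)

A = π(d/2)² = π(6.2500e-04 m)² = 1.2272e-06 m²
L = m/(density·A) = 2.36/(2660×1.2272e-06) = 723 m
R = ρL/A = (2.58×10^-8)(723)/(1.2272e-06) = 15.2 Ω
V = IR = 5.12 × 15.2 = 77.8 V

77.8 V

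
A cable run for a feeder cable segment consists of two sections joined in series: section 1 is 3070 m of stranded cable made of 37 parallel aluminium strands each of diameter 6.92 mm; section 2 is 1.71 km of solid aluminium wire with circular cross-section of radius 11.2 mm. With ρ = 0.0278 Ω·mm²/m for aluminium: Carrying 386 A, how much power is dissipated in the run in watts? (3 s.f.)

ρ = 0.0278 Ω·mm²/m = 2.78×10^-8 Ω·m
Section 1: A_strand = π(3.4600e-03)² = 3.761e-05 m²; R₁ = ρL/(N·A_s) = (2.78×10^-8)(3070)/(37×3.761e-05) = 0.06133 Ω
Section 2: A = πr² = π(1.1200e-02 m)² = 3.941e-04 m²
R₂ = (2.78×10^-8)(1710)/(3.941e-04) = 0.1206 Ω
R = R₁ + R₂ = 0.182 Ω
P = I²R = (386)² × 0.182 = 27100 W

27100 W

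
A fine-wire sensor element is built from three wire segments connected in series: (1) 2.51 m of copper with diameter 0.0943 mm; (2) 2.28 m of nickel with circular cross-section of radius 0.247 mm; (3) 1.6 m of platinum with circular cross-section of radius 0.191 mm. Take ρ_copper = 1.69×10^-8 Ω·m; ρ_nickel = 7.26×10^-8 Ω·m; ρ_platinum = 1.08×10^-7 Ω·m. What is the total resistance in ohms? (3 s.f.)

Seg 1: A = π(d/2)² = π(4.7150e-05 m)² = 6.984e-09 m²
R_1 = (1.69×10^-8)(2.51)/(6.984e-09) = 6.074 Ω
Seg 2: A = πr² = π(2.4700e-04 m)² = 1.917e-07 m²
R_2 = (7.26×10^-8)(2.28)/(1.917e-07) = 0.8636 Ω
Seg 3: A = πr² = π(1.9100e-04 m)² = 1.146e-07 m²
R_3 = (1.08×10^-7)(1.6)/(1.146e-07) = 1.508 Ω
R_total = R_1 + R_2 + R_3 = 8.44 Ω

8.44 Ω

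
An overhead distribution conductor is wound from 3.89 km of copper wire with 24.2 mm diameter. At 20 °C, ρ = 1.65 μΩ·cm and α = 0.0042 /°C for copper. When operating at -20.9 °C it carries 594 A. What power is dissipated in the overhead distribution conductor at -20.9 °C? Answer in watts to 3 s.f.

ρ = 1.65 μΩ·cm = 1.65×10^-8 Ω·m
A = π(d/2)² = π(1.2100e-02 m)² = 4.600e-04 m²
R₍20₎ = ρL/A = (1.65×10^-8)(3890)/(4.600e-04) = 0.1395 Ω
R₍-20.9₎ = R₍20₎(1 + αΔT) = 0.1395 × (1 + 0.0042×-40.9) = 0.1156 Ω
P = I²R = (594)² × 0.1156 = 40800 W

40800 W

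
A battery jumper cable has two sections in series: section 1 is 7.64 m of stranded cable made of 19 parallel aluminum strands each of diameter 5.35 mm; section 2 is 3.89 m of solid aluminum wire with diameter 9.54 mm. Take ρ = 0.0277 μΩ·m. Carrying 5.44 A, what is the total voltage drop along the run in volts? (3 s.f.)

0.0109 V

ρ = 0.0277 μΩ·m = 2.77×10^-8 Ω·m
Section 1: A_strand = π(2.6750e-03)² = 2.248e-05 m²; R₁ = ρL/(N·A_s) = (2.77×10^-8)(7.64)/(19×2.248e-05) = 4.955×10^-4 Ω
Section 2: A = π(d/2)² = π(4.7700e-03 m)² = 7.148e-05 m²
R₂ = (2.77×10^-8)(3.89)/(7.148e-05) = 0.001507 Ω
R = R₁ + R₂ = 0.002003 Ω
V = IR = 5.44 × 0.002003 = 0.0109 V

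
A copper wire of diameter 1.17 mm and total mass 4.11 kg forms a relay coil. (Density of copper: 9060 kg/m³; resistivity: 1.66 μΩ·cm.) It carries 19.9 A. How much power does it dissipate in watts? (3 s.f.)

ρ = 1.66 μΩ·cm = 1.66×10^-8 Ω·m
A = π(d/2)² = π(5.8500e-04 m)² = 1.0751e-06 m²
L = m/(density·A) = 4.11/(9060×1.0751e-06) = 421.9 m
R = ρL/A = (1.66×10^-8)(421.9)/(1.0751e-06) = 6.515 Ω
P = I²R = (19.9)² × 6.515 = 2580 W

2580 W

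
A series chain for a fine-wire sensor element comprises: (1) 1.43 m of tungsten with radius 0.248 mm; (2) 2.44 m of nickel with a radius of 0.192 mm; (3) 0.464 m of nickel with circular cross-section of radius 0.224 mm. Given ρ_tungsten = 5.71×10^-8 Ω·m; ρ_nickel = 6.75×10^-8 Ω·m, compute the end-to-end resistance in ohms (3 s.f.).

Seg 1: A = πr² = π(2.4800e-04 m)² = 1.932e-07 m²
R_1 = (5.71×10^-8)(1.43)/(1.932e-07) = 0.4226 Ω
Seg 2: A = πr² = π(1.9200e-04 m)² = 1.158e-07 m²
R_2 = (6.75×10^-8)(2.44)/(1.158e-07) = 1.422 Ω
Seg 3: A = πr² = π(2.2400e-04 m)² = 1.576e-07 m²
R_3 = (6.75×10^-8)(0.464)/(1.576e-07) = 0.1987 Ω
R_total = R_1 + R_2 + R_3 = 2.04 Ω

2.04 Ω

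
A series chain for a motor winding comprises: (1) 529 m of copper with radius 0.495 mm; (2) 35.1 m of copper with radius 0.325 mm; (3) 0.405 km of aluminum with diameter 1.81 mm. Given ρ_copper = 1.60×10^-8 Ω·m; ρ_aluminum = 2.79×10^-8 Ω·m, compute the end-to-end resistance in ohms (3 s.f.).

Seg 1: A = πr² = π(4.9500e-04 m)² = 7.698e-07 m²
R_1 = (1.60×10^-8)(529)/(7.698e-07) = 11 Ω
Seg 2: A = πr² = π(3.2500e-04 m)² = 3.318e-07 m²
R_2 = (1.60×10^-8)(35.1)/(3.318e-07) = 1.692 Ω
Seg 3: A = π(d/2)² = π(9.0500e-04 m)² = 2.573e-06 m²
R_3 = (2.79×10^-8)(405)/(2.573e-06) = 4.391 Ω
R_total = R_1 + R_2 + R_3 = 17.1 Ω

17.1 Ω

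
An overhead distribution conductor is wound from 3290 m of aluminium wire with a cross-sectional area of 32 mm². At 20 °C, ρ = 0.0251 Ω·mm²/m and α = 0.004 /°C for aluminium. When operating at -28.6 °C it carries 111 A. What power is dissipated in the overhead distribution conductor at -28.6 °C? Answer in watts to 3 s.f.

ρ = 0.0251 Ω·mm²/m = 2.51×10^-8 Ω·m
A = 32 mm² = 3.200e-05 m²
R₍20₎ = ρL/A = (2.51×10^-8)(3290)/(3.200e-05) = 2.581 Ω
R₍-28.6₎ = R₍20₎(1 + αΔT) = 2.581 × (1 + 0.004×-48.6) = 2.079 Ω
P = I²R = (111)² × 2.079 = 25600 W

25600 W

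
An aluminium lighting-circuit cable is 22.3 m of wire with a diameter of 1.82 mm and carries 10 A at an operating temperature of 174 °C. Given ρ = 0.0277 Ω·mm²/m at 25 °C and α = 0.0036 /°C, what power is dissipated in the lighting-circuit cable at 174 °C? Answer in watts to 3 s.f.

ρ = 0.0277 Ω·mm²/m = 2.77×10^-8 Ω·m
A = π(d/2)² = π(9.1000e-04 m)² = 2.602e-06 m²
R₍25₎ = ρL/A = (2.77×10^-8)(22.3)/(2.602e-06) = 0.2374 Ω
R₍174₎ = R₍25₎(1 + αΔT) = 0.2374 × (1 + 0.0036×149) = 0.3648 Ω
P = I²R = (10)² × 0.3648 = 36.5 W

36.5 W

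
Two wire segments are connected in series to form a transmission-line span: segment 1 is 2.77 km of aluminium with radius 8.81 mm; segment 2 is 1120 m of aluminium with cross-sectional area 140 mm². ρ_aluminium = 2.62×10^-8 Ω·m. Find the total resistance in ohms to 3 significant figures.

0.507 Ω

Segment 1: A = πr² = π(8.8100e-03 m)² = 2.438e-04 m²
R₁ = ρL/A = (2.62×10^-8)(2770)/(2.438e-04) = 0.2976 Ω
Segment 2: A = 140 mm² = 1.400e-04 m²
R₂ = (2.62×10^-8)(1120)/(1.400e-04) = 0.2096 Ω
R = R₁ + R₂ = 0.507 Ω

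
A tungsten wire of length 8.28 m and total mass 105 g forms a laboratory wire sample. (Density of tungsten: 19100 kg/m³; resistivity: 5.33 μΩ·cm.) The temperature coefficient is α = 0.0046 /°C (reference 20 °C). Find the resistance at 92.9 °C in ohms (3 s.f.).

0.888 Ω

ρ = 5.33 μΩ·cm = 5.33×10^-8 Ω·m
A = m/(density·L) = 0.105/(19100×8.28) = 6.6394e-07 m²
R = ρL/A = (5.33×10^-8)(8.28)/(6.6394e-07) = 0.6647 Ω
R(92.9 °C) = 0.6647 × (1 + 0.0046×72.9) = 0.888 Ω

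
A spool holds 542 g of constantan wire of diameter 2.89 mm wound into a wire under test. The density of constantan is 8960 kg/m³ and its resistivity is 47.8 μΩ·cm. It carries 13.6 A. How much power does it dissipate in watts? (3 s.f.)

ρ = 47.8 μΩ·cm = 4.78×10^-7 Ω·m
A = π(d/2)² = π(1.4450e-03 m)² = 6.5597e-06 m²
L = m/(density·A) = 0.542/(8960×6.5597e-06) = 9.222 m
R = ρL/A = (4.78×10^-7)(9.222)/(6.5597e-06) = 0.672 Ω
P = I²R = (13.6)² × 0.672 = 124 W

124 W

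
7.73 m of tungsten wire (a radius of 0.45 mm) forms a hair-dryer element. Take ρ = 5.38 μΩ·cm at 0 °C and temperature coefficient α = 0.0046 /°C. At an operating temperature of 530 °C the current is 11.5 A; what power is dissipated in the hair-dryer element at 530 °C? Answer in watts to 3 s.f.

297 W

ρ = 5.38 μΩ·cm = 5.38×10^-8 Ω·m
A = πr² = π(4.5000e-04 m)² = 6.362e-07 m²
R₍0₎ = ρL/A = (5.38×10^-8)(7.73)/(6.362e-07) = 0.6537 Ω
R₍530₎ = R₍0₎(1 + αΔT) = 0.6537 × (1 + 0.0046×530) = 2.247 Ω
P = I²R = (11.5)² × 2.247 = 297 W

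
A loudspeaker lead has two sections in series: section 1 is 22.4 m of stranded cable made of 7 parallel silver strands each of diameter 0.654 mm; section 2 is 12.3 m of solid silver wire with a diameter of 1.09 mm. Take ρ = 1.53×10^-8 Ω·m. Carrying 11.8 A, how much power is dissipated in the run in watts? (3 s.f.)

Section 1: A_strand = π(3.2700e-04)² = 3.359e-07 m²; R₁ = ρL/(N·A_s) = (1.53×10^-8)(22.4)/(7×3.359e-07) = 0.1457 Ω
Section 2: A = π(d/2)² = π(5.4500e-04 m)² = 9.331e-07 m²
R₂ = (1.53×10^-8)(12.3)/(9.331e-07) = 0.2017 Ω
R = R₁ + R₂ = 0.3474 Ω
P = I²R = (11.8)² × 0.3474 = 48.4 W

48.4 W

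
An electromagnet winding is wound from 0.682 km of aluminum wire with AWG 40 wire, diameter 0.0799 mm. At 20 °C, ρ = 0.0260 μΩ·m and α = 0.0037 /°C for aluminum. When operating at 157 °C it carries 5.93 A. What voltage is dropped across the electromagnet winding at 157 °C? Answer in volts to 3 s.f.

31600 V

ρ = 0.0260 μΩ·m = 2.60×10^-8 Ω·m
A = π(0.0799/2 mm)² = π(3.9950e-05 m)² = 5.014e-09 m²
R₍20₎ = ρL/A = (2.60×10^-8)(682)/(5.014e-09) = 3537 Ω
R₍157₎ = R₍20₎(1 + αΔT) = 3537 × (1 + 0.0037×137) = 5329 Ω
V = IR = 5.93 × 5329 = 31600 V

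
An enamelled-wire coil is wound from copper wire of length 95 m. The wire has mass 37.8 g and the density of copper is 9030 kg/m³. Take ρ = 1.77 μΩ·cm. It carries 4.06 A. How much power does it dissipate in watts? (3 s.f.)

629 W

ρ = 1.77 μΩ·cm = 1.77×10^-8 Ω·m
A = m/(density·L) = 0.0378/(9030×95) = 4.4064e-08 m²
R = ρL/A = (1.77×10^-8)(95)/(4.4064e-08) = 38.16 Ω
P = I²R = (4.06)² × 38.16 = 629 W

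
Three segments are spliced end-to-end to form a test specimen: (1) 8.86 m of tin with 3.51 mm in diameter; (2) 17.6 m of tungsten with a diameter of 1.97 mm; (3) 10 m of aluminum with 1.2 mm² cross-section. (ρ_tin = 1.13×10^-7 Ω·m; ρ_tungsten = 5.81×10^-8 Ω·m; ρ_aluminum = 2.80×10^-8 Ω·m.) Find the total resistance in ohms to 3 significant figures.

Seg 1: A = π(d/2)² = π(1.7550e-03 m)² = 9.676e-06 m²
R_1 = (1.13×10^-7)(8.86)/(9.676e-06) = 0.1035 Ω
Seg 2: A = π(d/2)² = π(9.8500e-04 m)² = 3.048e-06 m²
R_2 = (5.81×10^-8)(17.6)/(3.048e-06) = 0.3355 Ω
Seg 3: A = 1.2 mm² = 1.200e-06 m²
R_3 = (2.80×10^-8)(10)/(1.200e-06) = 0.2333 Ω
R_total = R_1 + R_2 + R_3 = 0.672 Ω

0.672 Ω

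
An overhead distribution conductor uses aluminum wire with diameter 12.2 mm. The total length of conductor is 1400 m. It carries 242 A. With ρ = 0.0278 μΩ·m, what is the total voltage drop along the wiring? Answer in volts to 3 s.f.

ρ = 0.0278 μΩ·m = 2.78×10^-8 Ω·m
A = π(d/2)² = π(6.1000e-03 m)² = 1.169e-04 m²
R = ρL/A = (2.78×10^-8)(1400)/(1.169e-04) = 0.3329 Ω
V = IR = 242 × 0.3329 = 80.6 V

80.6 V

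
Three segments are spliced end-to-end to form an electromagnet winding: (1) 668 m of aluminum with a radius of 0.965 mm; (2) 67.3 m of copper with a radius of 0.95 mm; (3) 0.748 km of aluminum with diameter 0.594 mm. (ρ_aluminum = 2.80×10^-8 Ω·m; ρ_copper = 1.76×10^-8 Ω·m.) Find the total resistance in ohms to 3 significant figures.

Seg 1: A = πr² = π(9.6500e-04 m)² = 2.926e-06 m²
R_1 = (2.80×10^-8)(668)/(2.926e-06) = 6.393 Ω
Seg 2: A = πr² = π(9.5000e-04 m)² = 2.835e-06 m²
R_2 = (1.76×10^-8)(67.3)/(2.835e-06) = 0.4178 Ω
Seg 3: A = π(d/2)² = π(2.9700e-04 m)² = 2.771e-07 m²
R_3 = (2.80×10^-8)(748)/(2.771e-07) = 75.58 Ω
R_total = R_1 + R_2 + R_3 = 82.4 Ω

82.4 Ω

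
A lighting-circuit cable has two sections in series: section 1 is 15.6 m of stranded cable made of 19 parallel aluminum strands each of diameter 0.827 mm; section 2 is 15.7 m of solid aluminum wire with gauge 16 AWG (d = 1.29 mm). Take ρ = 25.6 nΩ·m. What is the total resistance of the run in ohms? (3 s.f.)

ρ = 25.6 nΩ·m = 2.56×10^-8 Ω·m
Section 1: A_strand = π(4.1350e-04)² = 5.372e-07 m²; R₁ = ρL/(N·A_s) = (2.56×10^-8)(15.6)/(19×5.372e-07) = 0.03913 Ω
Section 2: A = π(1.29/2 mm)² = π(6.4500e-04 m)² = 1.307e-06 m²
R₂ = (2.56×10^-8)(15.7)/(1.307e-06) = 0.3075 Ω
R = R₁ + R₂ = 0.347 Ω

0.347 Ω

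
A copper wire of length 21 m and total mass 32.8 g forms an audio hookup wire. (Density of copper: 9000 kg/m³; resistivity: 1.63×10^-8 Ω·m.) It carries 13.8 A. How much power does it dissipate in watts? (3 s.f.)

A = m/(density·L) = 0.0328/(9000×21) = 1.7354e-07 m²
R = ρL/A = (1.63×10^-8)(21)/(1.7354e-07) = 1.972 Ω
P = I²R = (13.8)² × 1.972 = 376 W

376 W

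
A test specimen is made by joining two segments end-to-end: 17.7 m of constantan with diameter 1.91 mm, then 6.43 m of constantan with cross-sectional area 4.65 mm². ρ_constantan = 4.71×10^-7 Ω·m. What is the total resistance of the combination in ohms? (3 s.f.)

3.56 Ω

Segment 1: A = π(d/2)² = π(9.5500e-04 m)² = 2.865e-06 m²
R₁ = ρL/A = (4.71×10^-7)(17.7)/(2.865e-06) = 2.91 Ω
Segment 2: A = 4.65 mm² = 4.650e-06 m²
R₂ = (4.71×10^-7)(6.43)/(4.650e-06) = 0.6513 Ω
R = R₁ + R₂ = 3.56 Ω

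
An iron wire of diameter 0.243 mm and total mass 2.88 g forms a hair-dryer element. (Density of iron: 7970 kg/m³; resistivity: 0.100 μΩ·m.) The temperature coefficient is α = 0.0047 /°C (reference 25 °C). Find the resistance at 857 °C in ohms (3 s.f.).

82.5 Ω

ρ = 0.100 μΩ·m = 1.00×10^-7 Ω·m
A = π(d/2)² = π(1.2150e-04 m)² = 4.6377e-08 m²
L = m/(density·A) = 0.00288/(7970×4.6377e-08) = 7.792 m
R = ρL/A = (1.00×10^-7)(7.792)/(4.6377e-08) = 16.8 Ω
R(857 °C) = 16.8 × (1 + 0.0047×832) = 82.5 Ω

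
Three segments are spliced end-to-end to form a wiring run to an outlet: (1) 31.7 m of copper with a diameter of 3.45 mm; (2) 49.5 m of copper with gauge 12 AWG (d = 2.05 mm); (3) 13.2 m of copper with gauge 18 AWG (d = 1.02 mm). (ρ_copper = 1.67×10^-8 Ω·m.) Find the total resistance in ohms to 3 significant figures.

0.577 Ω

Seg 1: A = π(d/2)² = π(1.7250e-03 m)² = 9.348e-06 m²
R_1 = (1.67×10^-8)(31.7)/(9.348e-06) = 0.05663 Ω
Seg 2: A = π(2.05/2 mm)² = π(1.0250e-03 m)² = 3.301e-06 m²
R_2 = (1.67×10^-8)(49.5)/(3.301e-06) = 0.2505 Ω
Seg 3: A = π(1.02/2 mm)² = π(5.1000e-04 m)² = 8.171e-07 m²
R_3 = (1.67×10^-8)(13.2)/(8.171e-07) = 0.2698 Ω
R_total = R_1 + R_2 + R_3 = 0.577 Ω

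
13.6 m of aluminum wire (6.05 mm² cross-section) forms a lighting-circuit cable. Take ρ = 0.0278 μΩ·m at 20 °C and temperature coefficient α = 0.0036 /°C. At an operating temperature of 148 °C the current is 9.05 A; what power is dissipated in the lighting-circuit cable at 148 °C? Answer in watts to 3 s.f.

7.48 W

ρ = 0.0278 μΩ·m = 2.78×10^-8 Ω·m
A = 6.05 mm² = 6.050e-06 m²
R₍20₎ = ρL/A = (2.78×10^-8)(13.6)/(6.050e-06) = 0.06249 Ω
R₍148₎ = R₍20₎(1 + αΔT) = 0.06249 × (1 + 0.0036×128) = 0.09129 Ω
P = I²R = (9.05)² × 0.09129 = 7.48 W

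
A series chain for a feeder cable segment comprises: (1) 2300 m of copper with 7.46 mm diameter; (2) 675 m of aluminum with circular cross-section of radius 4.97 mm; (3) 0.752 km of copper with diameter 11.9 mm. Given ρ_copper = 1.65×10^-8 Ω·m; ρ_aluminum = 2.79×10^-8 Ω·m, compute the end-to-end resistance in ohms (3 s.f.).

1.22 Ω

Seg 1: A = π(d/2)² = π(3.7300e-03 m)² = 4.371e-05 m²
R_1 = (1.65×10^-8)(2300)/(4.371e-05) = 0.8682 Ω
Seg 2: A = πr² = π(4.9700e-03 m)² = 7.760e-05 m²
R_2 = (2.79×10^-8)(675)/(7.760e-05) = 0.2427 Ω
Seg 3: A = π(d/2)² = π(5.9500e-03 m)² = 1.112e-04 m²
R_3 = (1.65×10^-8)(752)/(1.112e-04) = 0.1116 Ω
R_total = R_1 + R_2 + R_3 = 1.22 Ω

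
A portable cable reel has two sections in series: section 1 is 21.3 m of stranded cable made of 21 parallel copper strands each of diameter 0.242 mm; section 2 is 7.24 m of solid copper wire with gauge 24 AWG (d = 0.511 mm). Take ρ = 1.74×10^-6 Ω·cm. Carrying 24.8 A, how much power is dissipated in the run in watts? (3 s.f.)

614 W

ρ = 1.74×10^-6 Ω·cm = 1.74×10^-8 Ω·m
Section 1: A_strand = π(1.2100e-04)² = 4.600e-08 m²; R₁ = ρL/(N·A_s) = (1.74×10^-8)(21.3)/(21×4.600e-08) = 0.3837 Ω
Section 2: A = π(0.511/2 mm)² = π(2.5550e-04 m)² = 2.051e-07 m²
R₂ = (1.74×10^-8)(7.24)/(2.051e-07) = 0.6143 Ω
R = R₁ + R₂ = 0.998 Ω
P = I²R = (24.8)² × 0.998 = 614 W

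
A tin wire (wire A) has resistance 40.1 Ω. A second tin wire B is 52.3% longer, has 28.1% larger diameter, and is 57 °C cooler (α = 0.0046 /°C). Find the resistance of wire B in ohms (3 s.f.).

27.5 Ω

R ∝ ρL/d² with ρ ∝ (1+αΔT), so R_B/R_A = (1 + 52.3/100) × (1 + 28.1/100)⁻² × (1 − 0.0046×57)
= 1.523 × 0.6094 × 0.7378 = 0.6848
R_B = 0.6848 × 40.1 = 27.5 Ω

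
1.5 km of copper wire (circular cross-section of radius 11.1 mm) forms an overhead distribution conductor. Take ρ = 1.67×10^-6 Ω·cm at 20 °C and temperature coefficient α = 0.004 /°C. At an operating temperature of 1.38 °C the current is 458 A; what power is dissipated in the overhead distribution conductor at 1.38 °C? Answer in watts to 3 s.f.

ρ = 1.67×10^-6 Ω·cm = 1.67×10^-8 Ω·m
A = πr² = π(1.1100e-02 m)² = 3.871e-04 m²
R₍20₎ = ρL/A = (1.67×10^-8)(1500)/(3.871e-04) = 0.06472 Ω
R₍1.38₎ = R₍20₎(1 + αΔT) = 0.06472 × (1 + 0.004×-18.6) = 0.0599 Ω
P = I²R = (458)² × 0.0599 = 12600 W

12600 W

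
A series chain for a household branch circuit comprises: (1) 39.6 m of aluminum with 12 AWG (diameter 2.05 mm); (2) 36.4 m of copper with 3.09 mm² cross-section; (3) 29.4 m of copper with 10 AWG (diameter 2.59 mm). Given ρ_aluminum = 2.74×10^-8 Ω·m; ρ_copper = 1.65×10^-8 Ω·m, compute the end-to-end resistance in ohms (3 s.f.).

Seg 1: A = π(2.05/2 mm)² = π(1.0250e-03 m)² = 3.301e-06 m²
R_1 = (2.74×10^-8)(39.6)/(3.301e-06) = 0.3287 Ω
Seg 2: A = 3.09 mm² = 3.090e-06 m²
R_2 = (1.65×10^-8)(36.4)/(3.090e-06) = 0.1944 Ω
Seg 3: A = π(2.59/2 mm)² = π(1.2950e-03 m)² = 5.269e-06 m²
R_3 = (1.65×10^-8)(29.4)/(5.269e-06) = 0.09208 Ω
R_total = R_1 + R_2 + R_3 = 0.615 Ω

0.615 Ω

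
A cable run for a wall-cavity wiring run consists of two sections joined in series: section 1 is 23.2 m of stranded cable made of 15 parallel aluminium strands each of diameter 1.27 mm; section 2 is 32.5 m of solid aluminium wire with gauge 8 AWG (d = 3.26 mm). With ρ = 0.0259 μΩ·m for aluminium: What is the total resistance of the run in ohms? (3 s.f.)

0.132 Ω

ρ = 0.0259 μΩ·m = 2.59×10^-8 Ω·m
Section 1: A_strand = π(6.3500e-04)² = 1.267e-06 m²; R₁ = ρL/(N·A_s) = (2.59×10^-8)(23.2)/(15×1.267e-06) = 0.03162 Ω
Section 2: A = π(3.26/2 mm)² = π(1.6300e-03 m)² = 8.347e-06 m²
R₂ = (2.59×10^-8)(32.5)/(8.347e-06) = 0.1008 Ω
R = R₁ + R₂ = 0.132 Ω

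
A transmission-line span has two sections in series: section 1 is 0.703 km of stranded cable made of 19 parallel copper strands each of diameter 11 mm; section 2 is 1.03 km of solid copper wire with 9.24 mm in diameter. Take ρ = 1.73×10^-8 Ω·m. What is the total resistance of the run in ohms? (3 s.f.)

0.272 Ω

Section 1: A_strand = π(5.5000e-03)² = 9.503e-05 m²; R₁ = ρL/(N·A_s) = (1.73×10^-8)(703)/(19×9.503e-05) = 0.006736 Ω
Section 2: A = π(d/2)² = π(4.6200e-03 m)² = 6.706e-05 m²
R₂ = (1.73×10^-8)(1030)/(6.706e-05) = 0.2657 Ω
R = R₁ + R₂ = 0.272 Ω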